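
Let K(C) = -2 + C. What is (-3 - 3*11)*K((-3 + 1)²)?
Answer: -72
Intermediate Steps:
(-3 - 3*11)*K((-3 + 1)²) = (-3 - 3*11)*(-2 + (-3 + 1)²) = (-3 - 1*33)*(-2 + (-2)²) = (-3 - 33)*(-2 + 4) = -36*2 = -72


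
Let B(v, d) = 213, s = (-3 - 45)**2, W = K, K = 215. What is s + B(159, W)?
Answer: 2517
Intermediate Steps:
W = 215
s = 2304 (s = (-48)**2 = 2304)
s + B(159, W) = 2304 + 213 = 2517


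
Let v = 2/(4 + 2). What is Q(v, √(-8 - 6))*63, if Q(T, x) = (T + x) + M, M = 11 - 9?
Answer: 147 + 63*I*√14 ≈ 147.0 + 235.72*I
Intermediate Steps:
v = ⅓ (v = 2/6 = 2*(⅙) = ⅓ ≈ 0.33333)
M = 2
Q(T, x) = 2 + T + x (Q(T, x) = (T + x) + 2 = 2 + T + x)
Q(v, √(-8 - 6))*63 = (2 + ⅓ + √(-8 - 6))*63 = (2 + ⅓ + √(-14))*63 = (2 + ⅓ + I*√14)*63 = (7/3 + I*√14)*63 = 147 + 63*I*√14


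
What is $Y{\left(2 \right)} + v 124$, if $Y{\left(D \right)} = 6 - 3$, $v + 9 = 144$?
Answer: $16743$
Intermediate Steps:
$v = 135$ ($v = -9 + 144 = 135$)
$Y{\left(D \right)} = 3$ ($Y{\left(D \right)} = 6 - 3 = 3$)
$Y{\left(2 \right)} + v 124 = 3 + 135 \cdot 124 = 3 + 16740 = 16743$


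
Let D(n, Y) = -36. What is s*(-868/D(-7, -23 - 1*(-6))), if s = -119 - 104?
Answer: -48391/9 ≈ -5376.8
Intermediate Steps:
s = -223
s*(-868/D(-7, -23 - 1*(-6))) = -(-193564)/(-36) = -(-193564)*(-1)/36 = -223*217/9 = -48391/9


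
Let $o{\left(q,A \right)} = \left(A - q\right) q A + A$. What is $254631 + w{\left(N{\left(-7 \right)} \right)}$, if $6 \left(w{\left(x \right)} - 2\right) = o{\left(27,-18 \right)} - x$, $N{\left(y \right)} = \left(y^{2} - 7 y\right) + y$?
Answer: $\frac{1549559}{6} \approx 2.5826 \cdot 10^{5}$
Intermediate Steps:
$N{\left(y \right)} = y^{2} - 6 y$
$o{\left(q,A \right)} = A + A q \left(A - q\right)$ ($o{\left(q,A \right)} = q \left(A - q\right) A + A = A q \left(A - q\right) + A = A + A q \left(A - q\right)$)
$w{\left(x \right)} = 3644 - \frac{x}{6}$ ($w{\left(x \right)} = 2 + \frac{- 18 \left(1 - 27^{2} - 486\right) - x}{6} = 2 + \frac{- 18 \left(1 - 729 - 486\right) - x}{6} = 2 + \frac{\left(-18\right) \left(-1214\right) - x}{6} = 2 + \frac{21852 - x}{6} = 2 - \left(-3642 + \frac{x}{6}\right) = 3644 - \frac{x}{6}$)
$254631 + w{\left(N{\left(-7 \right)} \right)} = 254631 + \left(3644 - \frac{\left(-7\right) \left(-6 - 7\right)}{6}\right) = 254631 + \left(3644 - \frac{\left(-7\right) \left(-13\right)}{6}\right) = 254631 + \left(3644 - \frac{91}{6}\right) = 254631 + \frac{21773}{6} = \frac{1549559}{6}$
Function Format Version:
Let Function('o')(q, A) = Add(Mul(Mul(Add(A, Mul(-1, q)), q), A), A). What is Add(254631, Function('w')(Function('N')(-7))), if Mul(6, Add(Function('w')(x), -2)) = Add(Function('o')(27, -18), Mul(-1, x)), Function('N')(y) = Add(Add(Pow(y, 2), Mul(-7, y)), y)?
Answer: Rational(1549559, 6) ≈ 2.5826e+5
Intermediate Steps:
Function('N')(y) = Add(Pow(y, 2), Mul(-6, y))
Function('o')(q, A) = Add(A, Mul(A, q, Add(A, Mul(-1, q)))) (Function('o')(q, A) = Add(Mul(Mul(q, Add(A, Mul(-1, q))), A), A) = Add(Mul(A, q, Add(A, Mul(-1, q))), A) = Add(A, Mul(A, q, Add(A, Mul(-1, q)))))
Function('w')(x) = Add(3644, Mul(Rational(-1, 6), x)) (Function('w')(x) = Add(2, Mul(Rational(1, 6), Add(Mul(-18, Add(1, Mul(-1, Pow(27, 2)), Mul(-18, 27))), Mul(-1, x)))) = Add(2, Mul(Rational(1, 6), Add(Mul(-18, Add(1, Mul(-1, 729), -486)), Mul(-1, x)))) = Add(2, Mul(Rational(1, 6), Add(Mul(-18, Add(1, -729, -486)), Mul(-1, x)))) = Add(2, Mul(Rational(1, 6), Add(Mul(-18, -1214), Mul(-1, x)))) = Add(2, Mul(Rational(1, 6), Add(21852, Mul(-1, x)))) = Add(2, Add(3642, Mul(Rational(-1, 6), x))) = Add(3644, Mul(Rational(-1, 6), x)))
Add(254631, Function('w')(Function('N')(-7))) = Add(254631, Add(3644, Mul(Rational(-1, 6), Mul(-7, Add(-6, -7))))) = Add(254631, Add(3644, Mul(Rational(-1, 6), Mul(-7, -13)))) = Add(254631, Add(3644, Mul(Rational(-1, 6), 91))) = Add(254631, Add(3644, Rational(-91, 6))) = Add(254631, Rational(21773, 6)) = Rational(1549559, 6)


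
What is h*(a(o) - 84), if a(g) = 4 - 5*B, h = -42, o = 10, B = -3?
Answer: 2730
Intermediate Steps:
a(g) = 19 (a(g) = 4 - 5*(-3) = 4 + 15 = 19)
h*(a(o) - 84) = -42*(19 - 84) = -42*(-65) = 2730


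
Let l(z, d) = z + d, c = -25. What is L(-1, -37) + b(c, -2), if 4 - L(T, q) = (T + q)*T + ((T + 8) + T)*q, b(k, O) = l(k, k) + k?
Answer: 113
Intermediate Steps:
l(z, d) = d + z
b(k, O) = 3*k (b(k, O) = (k + k) + k = 2*k + k = 3*k)
L(T, q) = 4 - T*(T + q) - q*(8 + 2*T) (L(T, q) = 4 - ((T + q)*T + ((T + 8) + T)*q) = 4 - (T*(T + q) + ((8 + T) + T)*q) = 4 - (T*(T + q) + (8 + 2*T)*q) = 4 - (T*(T + q) + q*(8 + 2*T)) = 4 + (-T*(T + q) - q*(8 + 2*T)) = 4 - T*(T + q) - q*(8 + 2*T))
L(-1, -37) + b(c, -2) = (4 - 1*(-1)² - 8*(-37) - 3*(-1)*(-37)) + 3*(-25) = (4 - 1*1 + 296 - 111) - 75 = (4 - 1 + 296 - 111) - 75 = 188 - 75 = 113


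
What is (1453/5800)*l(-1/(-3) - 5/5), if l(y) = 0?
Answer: 0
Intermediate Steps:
(1453/5800)*l(-1/(-3) - 5/5) = (1453/5800)*0 = 0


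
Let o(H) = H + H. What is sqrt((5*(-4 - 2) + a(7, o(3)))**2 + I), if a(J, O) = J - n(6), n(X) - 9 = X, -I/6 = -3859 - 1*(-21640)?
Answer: I*sqrt(105242) ≈ 324.41*I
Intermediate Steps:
I = -106686 (I = -6*(-3859 - 1*(-21640)) = -6*(-3859 + 21640) = -6*17781 = -106686)
o(H) = 2*H
n(X) = 9 + X
a(J, O) = -15 + J (a(J, O) = J - (9 + 6) = J - 1*15 = J - 15 = -15 + J)
sqrt((5*(-4 - 2) + a(7, o(3)))**2 + I) = sqrt((5*(-4 - 2) + (-15 + 7))**2 - 106686) = sqrt((5*(-6) - 8)**2 - 106686) = sqrt((-30 - 8)**2 - 106686) = sqrt((-38)**2 - 106686) = sqrt(1444 - 106686) = sqrt(-105242) = I*sqrt(105242)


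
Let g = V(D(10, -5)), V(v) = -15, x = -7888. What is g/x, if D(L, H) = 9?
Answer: 15/7888 ≈ 0.0019016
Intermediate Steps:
g = -15
g/x = -15/(-7888) = -15*(-1/7888) = 15/7888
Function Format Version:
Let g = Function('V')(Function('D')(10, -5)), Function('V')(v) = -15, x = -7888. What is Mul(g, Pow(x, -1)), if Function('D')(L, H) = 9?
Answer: Rational(15, 7888) ≈ 0.0019016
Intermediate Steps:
g = -15
Mul(g, Pow(x, -1)) = Mul(-15, Pow(-7888, -1)) = Mul(-15, Rational(-1, 7888)) = Rational(15, 7888)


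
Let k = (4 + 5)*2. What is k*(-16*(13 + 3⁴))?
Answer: -27072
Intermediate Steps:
k = 18 (k = 9*2 = 18)
k*(-16*(13 + 3⁴)) = 18*(-16*(13 + 3⁴)) = 18*(-16*(13 + 81)) = 18*(-16*94) = 18*(-1504) = -27072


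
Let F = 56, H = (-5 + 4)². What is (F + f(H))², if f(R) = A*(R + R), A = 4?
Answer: 4096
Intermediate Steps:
H = 1 (H = (-1)² = 1)
f(R) = 8*R (f(R) = 4*(R + R) = 4*(2*R) = 8*R)
(F + f(H))² = (56 + 8*1)² = (56 + 8)² = 64² = 4096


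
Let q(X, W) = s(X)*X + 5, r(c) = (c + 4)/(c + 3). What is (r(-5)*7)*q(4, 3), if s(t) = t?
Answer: 147/2 ≈ 73.500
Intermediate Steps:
r(c) = (4 + c)/(3 + c)
q(X, W) = 5 + X**2 (q(X, W) = X*X + 5 = X**2 + 5 = 5 + X**2)
(r(-5)*7)*q(4, 3) = (((4 - 5)/(3 - 5))*7)*(5 + 4**2) = ((-1/(-2))*7)*(5 + 16) = (-1/2*(-1)*7)*21 = ((1/2)*7)*21 = (7/2)*21 = 147/2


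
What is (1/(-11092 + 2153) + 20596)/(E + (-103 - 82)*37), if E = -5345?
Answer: -184107643/108966410 ≈ -1.6896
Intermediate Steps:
(1/(-11092 + 2153) + 20596)/(E + (-103 - 82)*37) = (1/(-11092 + 2153) + 20596)/(-5345 + (-103 - 82)*37) = (1/(-8939) + 20596)/(-5345 - 185*37) = (-1/8939 + 20596)/(-5345 - 6845) = (184107643/8939)/(-12190) = (184107643/8939)*(-1/12190) = -184107643/108966410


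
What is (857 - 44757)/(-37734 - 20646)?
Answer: 2195/2919 ≈ 0.75197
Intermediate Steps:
(857 - 44757)/(-37734 - 20646) = -43900/(-58380) = -43900*(-1/58380) = 2195/2919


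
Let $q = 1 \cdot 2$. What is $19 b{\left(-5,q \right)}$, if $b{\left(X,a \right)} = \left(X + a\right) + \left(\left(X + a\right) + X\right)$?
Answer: $-209$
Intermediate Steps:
$q = 2$
$b{\left(X,a \right)} = 2 a + 3 X$ ($b{\left(X,a \right)} = \left(X + a\right) + \left(a + 2 X\right) = 2 a + 3 X$)
$19 b{\left(-5,q \right)} = 19 \left(2 \cdot 2 + 3 \left(-5\right)\right) = 19 \left(4 - 15\right) = 19 \left(-11\right) = -209$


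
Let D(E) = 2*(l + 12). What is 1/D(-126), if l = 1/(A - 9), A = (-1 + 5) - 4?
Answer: 9/214 ≈ 0.042056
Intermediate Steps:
A = 0 (A = 4 - 4 = 0)
l = -⅑ (l = 1/(0 - 9) = 1/(-9) = -⅑ ≈ -0.11111)
D(E) = 214/9 (D(E) = 2*(-⅑ + 12) = 2*(107/9) = 214/9)
1/D(-126) = 1/(214/9) = 9/214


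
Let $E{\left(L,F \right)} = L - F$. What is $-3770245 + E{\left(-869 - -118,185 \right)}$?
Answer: $-3771181$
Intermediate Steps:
$-3770245 + E{\left(-869 - -118,185 \right)} = -3770245 - 936 = -3771181$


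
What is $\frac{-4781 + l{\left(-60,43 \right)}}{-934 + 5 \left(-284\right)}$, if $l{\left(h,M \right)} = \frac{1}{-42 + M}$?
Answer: $\frac{2390}{1177} \approx 2.0306$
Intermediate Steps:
$\frac{-4781 + l{\left(-60,43 \right)}}{-934 + 5 \left(-284\right)} = \frac{-4781 + \frac{1}{-42 + 43}}{-934 + 5 \left(-284\right)} = \frac{-4781 + 1^{-1}}{-934 - 1420} = \frac{-4781 + 1}{-2354} = \left(-4780\right) \left(- \frac{1}{2354}\right) = \frac{2390}{1177}$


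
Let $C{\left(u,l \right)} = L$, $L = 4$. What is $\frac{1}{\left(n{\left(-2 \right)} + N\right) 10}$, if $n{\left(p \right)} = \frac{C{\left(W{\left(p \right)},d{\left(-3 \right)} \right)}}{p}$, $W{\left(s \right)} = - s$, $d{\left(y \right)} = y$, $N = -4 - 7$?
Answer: $- \frac{1}{130} \approx -0.0076923$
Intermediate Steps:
$N = -11$
$C{\left(u,l \right)} = 4$
$n{\left(p \right)} = \frac{4}{p}$
$\frac{1}{\left(n{\left(-2 \right)} + N\right) 10} = \frac{1}{\left(\frac{4}{-2} - 11\right) 10} = \frac{1}{\left(4 \left(- \frac{1}{2}\right) - 11\right) 10} = \frac{1}{\left(-2 - 11\right) 10} = \frac{1}{\left(-13\right) 10} = \frac{1}{-130} = - \frac{1}{130}$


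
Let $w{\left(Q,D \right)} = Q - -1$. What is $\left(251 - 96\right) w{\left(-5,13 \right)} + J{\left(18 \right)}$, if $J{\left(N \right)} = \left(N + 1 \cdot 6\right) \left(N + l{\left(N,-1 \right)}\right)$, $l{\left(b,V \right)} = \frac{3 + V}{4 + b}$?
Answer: $- \frac{2044}{11} \approx -185.82$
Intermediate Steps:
$w{\left(Q,D \right)} = 1 + Q$ ($w{\left(Q,D \right)} = Q + 1 = 1 + Q$)
$l{\left(b,V \right)} = \frac{3 + V}{4 + b}$
$J{\left(N \right)} = \left(6 + N\right) \left(N + \frac{2}{4 + N}\right)$ ($J{\left(N \right)} = \left(N + 1 \cdot 6\right) \left(N + \frac{3 - 1}{4 + N}\right) = \left(N + 6\right) \left(N + \frac{1}{4 + N} 2\right) = \left(6 + N\right) \left(N + \frac{2}{4 + N}\right)$)
$\left(251 - 96\right) w{\left(-5,13 \right)} + J{\left(18 \right)} = \left(251 - 96\right) \left(1 - 5\right) + \frac{12 + 2 \cdot 18 + 18 \left(4 + 18\right) \left(6 + 18\right)}{4 + 18} = 155 \left(-4\right) + \frac{12 + 36 + 18 \cdot 22 \cdot 24}{22} = -620 + \frac{12 + 36 + 9504}{22} = -620 + \frac{1}{22} \cdot 9552 = -620 + \frac{4776}{11} = - \frac{2044}{11}$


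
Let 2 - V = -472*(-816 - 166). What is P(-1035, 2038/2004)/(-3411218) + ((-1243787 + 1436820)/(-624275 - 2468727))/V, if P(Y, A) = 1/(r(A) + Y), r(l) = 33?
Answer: 41326763255962/306259117550455714359 ≈ 1.3494e-7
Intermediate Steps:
P(Y, A) = 1/(33 + Y)
V = -463502 (V = 2 - (-472)*(-816 - 166) = 2 - (-472)*(-982) = 2 - 1*463504 = 2 - 463504 = -463502)
P(-1035, 2038/2004)/(-3411218) + ((-1243787 + 1436820)/(-624275 - 2468727))/V = 1/((33 - 1035)*(-3411218)) + ((-1243787 + 1436820)/(-624275 - 2468727))/(-463502) = -1/3411218/(-1002) + (193033/(-3093002))*(-1/463502) = -1/1002*(-1/3411218) + (193033*(-1/3093002))*(-1/463502) = 1/3418040436 - 193033/3093002*(-1/463502) = 1/3418040436 + 193033/1433612613004 = 41326763255962/306259117550455714359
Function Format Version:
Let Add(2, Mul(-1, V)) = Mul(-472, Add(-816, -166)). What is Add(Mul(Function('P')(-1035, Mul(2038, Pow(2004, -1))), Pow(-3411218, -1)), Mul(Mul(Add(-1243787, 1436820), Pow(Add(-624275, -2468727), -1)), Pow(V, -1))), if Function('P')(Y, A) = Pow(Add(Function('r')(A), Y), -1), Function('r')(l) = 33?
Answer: Rational(41326763255962, 306259117550455714359) ≈ 1.3494e-7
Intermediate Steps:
Function('P')(Y, A) = Pow(Add(33, Y), -1)
V = -463502 (V = Add(2, Mul(-1, Mul(-472, Add(-816, -166)))) = Add(2, Mul(-1, Mul(-472, -982))) = Add(2, Mul(-1, 463504)) = Add(2, -463504) = -463502)
Add(Mul(Function('P')(-1035, Mul(2038, Pow(2004, -1))), Pow(-3411218, -1)), Mul(Mul(Add(-1243787, 1436820), Pow(Add(-624275, -2468727), -1)), Pow(V, -1))) = Add(Mul(Pow(Add(33, -1035), -1), Pow(-3411218, -1)), Mul(Mul(Add(-1243787, 1436820), Pow(Add(-624275, -2468727), -1)), Pow(-463502, -1))) = Add(Mul(Pow(-1002, -1), Rational(-1, 3411218)), Mul(Mul(193033, Pow(-3093002, -1)), Rational(-1, 463502))) = Add(Mul(Rational(-1, 1002), Rational(-1, 3411218)), Mul(Mul(193033, Rational(-1, 3093002)), Rational(-1, 463502))) = Add(Rational(1, 3418040436), Mul(Rational(-193033, 3093002), Rational(-1, 463502))) = Add(Rational(1, 3418040436), Rational(193033, 1433612613004)) = Rational(41326763255962, 306259117550455714359)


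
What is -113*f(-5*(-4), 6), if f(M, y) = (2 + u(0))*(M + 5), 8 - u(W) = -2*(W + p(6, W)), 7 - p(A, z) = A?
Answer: -33900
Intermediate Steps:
p(A, z) = 7 - A
u(W) = 10 + 2*W (u(W) = 8 - (-2)*(W + (7 - 1*6)) = 8 - (-2)*(W + (7 - 6)) = 8 - (-2)*(W + 1) = 8 - (-2)*(1 + W) = 8 - (-2 - 2*W) = 8 + (2 + 2*W) = 10 + 2*W)
f(M, y) = 60 + 12*M (f(M, y) = (2 + (10 + 2*0))*(M + 5) = (2 + (10 + 0))*(5 + M) = (2 + 10)*(5 + M) = 12*(5 + M) = 60 + 12*M)
-113*f(-5*(-4), 6) = -113*(60 + 12*(-5*(-4))) = -113*(60 + 12*20) = -113*(60 + 240) = -113*300 = -33900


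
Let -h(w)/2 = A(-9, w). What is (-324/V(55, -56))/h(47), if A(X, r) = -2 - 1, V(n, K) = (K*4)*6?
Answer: 9/224 ≈ 0.040179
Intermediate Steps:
V(n, K) = 24*K (V(n, K) = (4*K)*6 = 24*K)
A(X, r) = -3
h(w) = 6 (h(w) = -2*(-3) = 6)
(-324/V(55, -56))/h(47) = -324/(24*(-56))/6 = -324/(-1344)*(⅙) = -324*(-1/1344)*(⅙) = (27/112)*(⅙) = 9/224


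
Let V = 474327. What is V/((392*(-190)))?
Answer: -67761/10640 ≈ -6.3685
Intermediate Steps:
V/((392*(-190))) = 474327/((392*(-190))) = 474327/(-74480) = 474327*(-1/74480) = -67761/10640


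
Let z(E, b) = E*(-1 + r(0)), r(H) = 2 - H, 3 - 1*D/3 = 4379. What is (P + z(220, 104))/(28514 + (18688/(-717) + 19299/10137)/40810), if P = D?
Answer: -1276241606741640/2819240193606329 ≈ -0.45269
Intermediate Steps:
D = -13128 (D = 9 - 3*4379 = 9 - 13137 = -13128)
z(E, b) = E (z(E, b) = E*(-1 + (2 - 1*0)) = E*(-1 + (2 + 0)) = E*(-1 + 2) = E*1 = E)
P = -13128
(P + z(220, 104))/(28514 + (18688/(-717) + 19299/10137)/40810) = (-13128 + 220)/(28514 + (18688/(-717) + 19299/10137)/40810) = -12908/(28514 + (18688*(-1/717) + 19299*(1/10137))*(1/40810)) = -12908/(28514 + (-18688/717 + 6433/3379)*(1/40810)) = -12908/(28514 - 58534291/2422743*1/40810) = -12908/(28514 - 58534291/98872141830) = -12908/2819240193606329/98872141830 = -12908*98872141830/2819240193606329 = -1276241606741640/2819240193606329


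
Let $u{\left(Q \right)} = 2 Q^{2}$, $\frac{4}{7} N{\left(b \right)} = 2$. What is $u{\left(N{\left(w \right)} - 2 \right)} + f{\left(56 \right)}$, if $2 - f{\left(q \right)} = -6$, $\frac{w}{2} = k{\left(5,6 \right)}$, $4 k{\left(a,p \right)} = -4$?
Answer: $\frac{25}{2} \approx 12.5$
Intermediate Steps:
$k{\left(a,p \right)} = -1$ ($k{\left(a,p \right)} = \frac{1}{4} \left(-4\right) = -1$)
$w = -2$ ($w = 2 \left(-1\right) = -2$)
$N{\left(b \right)} = \frac{7}{2}$ ($N{\left(b \right)} = \frac{7}{4} \cdot 2 = \frac{7}{2}$)
$f{\left(q \right)} = 8$ ($f{\left(q \right)} = 2 - -6 = 2 + 6 = 8$)
$u{\left(N{\left(w \right)} - 2 \right)} + f{\left(56 \right)} = 2 \left(\frac{7}{2} - 2\right)^{2} + 8 = 2 \left(\frac{3}{2}\right)^{2} + 8 = 2 \cdot \frac{9}{4} + 8 = \frac{9}{2} + 8 = \frac{25}{2}$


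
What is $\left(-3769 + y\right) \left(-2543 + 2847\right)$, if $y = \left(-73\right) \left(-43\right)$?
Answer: $-191520$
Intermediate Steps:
$y = 3139$
$\left(-3769 + y\right) \left(-2543 + 2847\right) = \left(-3769 + 3139\right) \left(-2543 + 2847\right) = \left(-630\right) 304 = -191520$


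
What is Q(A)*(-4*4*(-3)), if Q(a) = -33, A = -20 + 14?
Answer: -1584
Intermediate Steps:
A = -6
Q(A)*(-4*4*(-3)) = -33*(-4*4)*(-3) = -(-528)*(-3) = -33*48 = -1584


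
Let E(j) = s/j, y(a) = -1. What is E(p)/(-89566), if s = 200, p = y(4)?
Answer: 100/44783 ≈ 0.0022330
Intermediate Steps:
p = -1
E(j) = 200/j
E(p)/(-89566) = (200/(-1))/(-89566) = (200*(-1))*(-1/89566) = -200*(-1/89566) = 100/44783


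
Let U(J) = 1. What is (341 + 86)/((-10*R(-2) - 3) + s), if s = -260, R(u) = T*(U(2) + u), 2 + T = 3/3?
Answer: -61/39 ≈ -1.5641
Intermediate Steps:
T = -1 (T = -2 + 3/3 = -2 + 3*(⅓) = -2 + 1 = -1)
R(u) = -1 - u (R(u) = -(1 + u) = -1 - u)
(341 + 86)/((-10*R(-2) - 3) + s) = (341 + 86)/((-10*(-1 - 1*(-2)) - 3) - 260) = 427/((-10*(-1 + 2) - 3) - 260) = 427/((-10*1 - 3) - 260) = 427/((-10 - 3) - 260) = 427/(-13 - 260) = 427/(-273) = 427*(-1/273) = -61/39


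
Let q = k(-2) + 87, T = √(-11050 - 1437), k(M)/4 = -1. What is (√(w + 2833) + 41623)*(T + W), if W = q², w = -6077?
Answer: (6889 + I*√12487)*(41623 + 2*I*√811) ≈ 2.8673e+8 + 5.0435e+6*I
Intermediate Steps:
k(M) = -4 (k(M) = 4*(-1) = -4)
T = I*√12487 (T = √(-12487) = I*√12487 ≈ 111.75*I)
q = 83 (q = -4 + 87 = 83)
W = 6889 (W = 83² = 6889)
(√(w + 2833) + 41623)*(T + W) = (√(-6077 + 2833) + 41623)*(I*√12487 + 6889) = (√(-3244) + 41623)*(6889 + I*√12487) = (2*I*√811 + 41623)*(6889 + I*√12487) = (41623 + 2*I*√811)*(6889 + I*√12487) = (6889 + I*√12487)*(41623 + 2*I*√811)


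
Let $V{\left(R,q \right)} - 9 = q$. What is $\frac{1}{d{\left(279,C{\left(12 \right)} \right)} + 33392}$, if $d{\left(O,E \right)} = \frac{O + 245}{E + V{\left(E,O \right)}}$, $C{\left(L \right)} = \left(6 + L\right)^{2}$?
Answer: $\frac{153}{5109107} \approx 2.9947 \cdot 10^{-5}$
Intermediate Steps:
$V{\left(R,q \right)} = 9 + q$
$d{\left(O,E \right)} = \frac{245 + O}{9 + E + O}$ ($d{\left(O,E \right)} = \frac{O + 245}{E + \left(9 + O\right)} = \frac{245 + O}{9 + E + O}$)
$\frac{1}{d{\left(279,C{\left(12 \right)} \right)} + 33392} = \frac{1}{\frac{245 + 279}{9 + \left(6 + 12\right)^{2} + 279} + 33392} = \frac{1}{\frac{1}{9 + 18^{2} + 279} \cdot 524 + 33392} = \frac{1}{\frac{1}{9 + 324 + 279} \cdot 524 + 33392} = \frac{1}{\frac{1}{612} \cdot 524 + 33392} = \frac{1}{\frac{131}{153} + 33392} = \frac{1}{\frac{5109107}{153}} = \frac{153}{5109107}$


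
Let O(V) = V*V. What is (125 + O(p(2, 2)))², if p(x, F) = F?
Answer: 16641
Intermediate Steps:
O(V) = V²
(125 + O(p(2, 2)))² = (125 + 2²)² = (125 + 4)² = 129² = 16641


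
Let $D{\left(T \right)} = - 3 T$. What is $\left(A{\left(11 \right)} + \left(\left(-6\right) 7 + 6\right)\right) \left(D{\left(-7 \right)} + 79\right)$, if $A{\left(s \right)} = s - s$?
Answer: $-3600$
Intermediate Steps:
$A{\left(s \right)} = 0$
$\left(A{\left(11 \right)} + \left(\left(-6\right) 7 + 6\right)\right) \left(D{\left(-7 \right)} + 79\right) = \left(0 + \left(\left(-6\right) 7 + 6\right)\right) \left(\left(-3\right) \left(-7\right) + 79\right) = \left(0 + \left(-42 + 6\right)\right) \left(21 + 79\right) = \left(0 - 36\right) 100 = \left(-36\right) 100 = -3600$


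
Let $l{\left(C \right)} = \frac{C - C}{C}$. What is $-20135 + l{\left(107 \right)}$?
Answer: $-20135$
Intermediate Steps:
$l{\left(C \right)} = 0$ ($l{\left(C \right)} = \frac{0}{C} = 0$)
$-20135 + l{\left(107 \right)} = -20135 + 0 = -20135$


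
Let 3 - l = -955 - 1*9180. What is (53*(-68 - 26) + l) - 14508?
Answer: -9352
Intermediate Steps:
l = 10138 (l = 3 - (-955 - 1*9180) = 3 - (-955 - 9180) = 3 - 1*(-10135) = 3 + 10135 = 10138)
(53*(-68 - 26) + l) - 14508 = (53*(-68 - 26) + 10138) - 14508 = (53*(-94) + 10138) - 14508 = (-4982 + 10138) - 14508 = 5156 - 14508 = -9352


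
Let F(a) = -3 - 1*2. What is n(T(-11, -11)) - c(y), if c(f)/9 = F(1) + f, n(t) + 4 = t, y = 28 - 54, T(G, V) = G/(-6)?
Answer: 1661/6 ≈ 276.83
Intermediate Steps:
F(a) = -5 (F(a) = -3 - 2 = -5)
T(G, V) = -G/6 (T(G, V) = G*(-⅙) = -G/6)
y = -26
n(t) = -4 + t
c(f) = -45 + 9*f (c(f) = 9*(-5 + f) = -45 + 9*f)
n(T(-11, -11)) - c(y) = (-4 - ⅙*(-11)) - (-45 + 9*(-26)) = (-4 + 11/6) - (-45 - 234) = -13/6 - 1*(-279) = -13/6 + 279 = 1661/6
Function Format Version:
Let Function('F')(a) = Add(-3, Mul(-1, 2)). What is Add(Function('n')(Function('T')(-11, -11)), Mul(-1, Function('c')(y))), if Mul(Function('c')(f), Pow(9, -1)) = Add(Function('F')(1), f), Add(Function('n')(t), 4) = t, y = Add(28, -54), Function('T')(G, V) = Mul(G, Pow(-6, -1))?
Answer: Rational(1661, 6) ≈ 276.83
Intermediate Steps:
Function('F')(a) = -5 (Function('F')(a) = Add(-3, -2) = -5)
Function('T')(G, V) = Mul(Rational(-1, 6), G) (Function('T')(G, V) = Mul(G, Rational(-1, 6)) = Mul(Rational(-1, 6), G))
y = -26
Function('n')(t) = Add(-4, t)
Function('c')(f) = Add(-45, Mul(9, f)) (Function('c')(f) = Mul(9, Add(-5, f)) = Add(-45, Mul(9, f)))
Add(Function('n')(Function('T')(-11, -11)), Mul(-1, Function('c')(y))) = Add(Add(-4, Mul(Rational(-1, 6), -11)), Mul(-1, Add(-45, Mul(9, -26)))) = Add(Add(-4, Rational(11, 6)), Mul(-1, Add(-45, -234))) = Add(Rational(-13, 6), Mul(-1, -279)) = Add(Rational(-13, 6), 279) = Rational(1661, 6)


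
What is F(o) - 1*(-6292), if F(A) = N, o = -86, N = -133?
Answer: 6159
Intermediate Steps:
F(A) = -133
F(o) - 1*(-6292) = -133 - 1*(-6292) = -133 + 6292 = 6159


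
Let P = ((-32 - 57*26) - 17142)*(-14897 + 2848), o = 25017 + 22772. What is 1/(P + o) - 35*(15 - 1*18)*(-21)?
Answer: -495758822264/224833933 ≈ -2205.0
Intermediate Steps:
o = 47789
P = 224786144 (P = ((-32 - 1482) - 17142)*(-12049) = (-1514 - 17142)*(-12049) = -18656*(-12049) = 224786144)
1/(P + o) - 35*(15 - 1*18)*(-21) = 1/(224786144 + 47789) - 35*(15 - 1*18)*(-21) = 1/224833933 - 35*(15 - 18)*(-21) = 1/224833933 - 35*(-3)*(-21) = 1/224833933 + 105*(-21) = 1/224833933 - 2205 = -495758822264/224833933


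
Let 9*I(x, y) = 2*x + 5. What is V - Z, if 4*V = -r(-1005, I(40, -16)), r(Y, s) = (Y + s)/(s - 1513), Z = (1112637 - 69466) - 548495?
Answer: -1673489468/3383 ≈ -4.9468e+5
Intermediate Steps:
Z = 494676 (Z = 1043171 - 548495 = 494676)
I(x, y) = 5/9 + 2*x/9 (I(x, y) = (2*x + 5)/9 = (5 + 2*x)/9 = 5/9 + 2*x/9)
r(Y, s) = (Y + s)/(-1513 + s)
V = -560/3383 (V = (-(-1005 + (5/9 + (2/9)*40))/(-1513 + (5/9 + (2/9)*40)))/4 = (-(-1005 + (5/9 + 80/9))/(-1513 + (5/9 + 80/9)))/4 = (-(-1005 + 85/9)/(-1513 + 85/9))/4 = (-(-8960)/((-13532/9)*9))/4 = (-(-9)*(-8960)/(13532*9))/4 = (-1*2240/3383)/4 = (1/4)*(-2240/3383) = -560/3383 ≈ -0.16553)
V - Z = -560/3383 - 1*494676 = -560/3383 - 494676 = -1673489468/3383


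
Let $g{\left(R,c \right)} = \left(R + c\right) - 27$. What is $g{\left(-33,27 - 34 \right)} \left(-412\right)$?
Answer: $27604$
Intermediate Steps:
$g{\left(R,c \right)} = -27 + R + c$
$g{\left(-33,27 - 34 \right)} \left(-412\right) = \left(-27 - 33 + \left(27 - 34\right)\right) \left(-412\right) = \left(-27 - 33 - 7\right) \left(-412\right) = \left(-67\right) \left(-412\right) = 27604$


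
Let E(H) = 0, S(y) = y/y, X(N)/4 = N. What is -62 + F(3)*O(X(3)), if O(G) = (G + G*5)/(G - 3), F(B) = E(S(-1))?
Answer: -62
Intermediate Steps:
X(N) = 4*N
S(y) = 1
F(B) = 0
O(G) = 6*G/(-3 + G) (O(G) = (G + 5*G)/(-3 + G) = (6*G)/(-3 + G) = 6*G/(-3 + G))
-62 + F(3)*O(X(3)) = -62 + 0*(6*(4*3)/(-3 + 4*3)) = -62 + 0*(6*12/(-3 + 12)) = -62 + 0*(6*12/9) = -62 + 0*(6*12*(1/9)) = -62 + 0*8 = -62 + 0 = -62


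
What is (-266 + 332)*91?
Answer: 6006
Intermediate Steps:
(-266 + 332)*91 = 66*91 = 6006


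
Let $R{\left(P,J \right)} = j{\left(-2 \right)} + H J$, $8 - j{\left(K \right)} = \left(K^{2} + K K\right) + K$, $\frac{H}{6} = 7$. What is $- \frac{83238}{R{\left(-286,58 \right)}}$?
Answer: $- \frac{41619}{1219} \approx -34.142$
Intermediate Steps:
$H = 42$ ($H = 6 \cdot 7 = 42$)
$j{\left(K \right)} = 8 - K - 2 K^{2}$ ($j{\left(K \right)} = 8 - \left(\left(K^{2} + K K\right) + K\right) = 8 - \left(\left(K^{2} + K^{2}\right) + K\right) = 8 - \left(2 K^{2} + K\right) = 8 - \left(K + 2 K^{2}\right) = 8 - K - 2 K^{2}$)
$R{\left(P,J \right)} = 2 + 42 J$ ($R{\left(P,J \right)} = \left(8 - -2 - 2 \left(-2\right)^{2}\right) + 42 J = \left(8 + 2 - 8\right) + 42 J = 2 + 42 J$)
$- \frac{83238}{R{\left(-286,58 \right)}} = - \frac{83238}{2 + 42 \cdot 58} = - \frac{83238}{2 + 2436} = - \frac{83238}{2438} = \left(-83238\right) \frac{1}{2438} = - \frac{41619}{1219}$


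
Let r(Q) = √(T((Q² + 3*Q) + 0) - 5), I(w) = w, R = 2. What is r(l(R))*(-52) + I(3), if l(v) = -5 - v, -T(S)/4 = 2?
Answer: 3 - 52*I*√13 ≈ 3.0 - 187.49*I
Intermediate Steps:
T(S) = -8 (T(S) = -4*2 = -8)
r(Q) = I*√13 (r(Q) = √(-8 - 5) = √(-13) = I*√13)
r(l(R))*(-52) + I(3) = (I*√13)*(-52) + 3 = -52*I*√13 + 3 = 3 - 52*I*√13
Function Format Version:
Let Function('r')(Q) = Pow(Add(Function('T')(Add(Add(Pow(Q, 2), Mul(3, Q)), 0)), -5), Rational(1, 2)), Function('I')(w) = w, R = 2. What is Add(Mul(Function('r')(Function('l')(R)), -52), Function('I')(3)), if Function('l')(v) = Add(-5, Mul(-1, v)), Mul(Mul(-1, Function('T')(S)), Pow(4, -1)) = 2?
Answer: Add(3, Mul(-52, I, Pow(13, Rational(1, 2)))) ≈ Add(3.0000, Mul(-187.49, I))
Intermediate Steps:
Function('T')(S) = -8 (Function('T')(S) = Mul(-4, 2) = -8)
Function('r')(Q) = Mul(I, Pow(13, Rational(1, 2))) (Function('r')(Q) = Pow(Add(-8, -5), Rational(1, 2)) = Pow(-13, Rational(1, 2)) = Mul(I, Pow(13, Rational(1, 2))))
Add(Mul(Function('r')(Function('l')(R)), -52), Function('I')(3)) = Add(Mul(Mul(I, Pow(13, Rational(1, 2))), -52), 3) = Add(Mul(-52, I, Pow(13, Rational(1, 2))), 3) = Add(3, Mul(-52, I, Pow(13, Rational(1, 2))))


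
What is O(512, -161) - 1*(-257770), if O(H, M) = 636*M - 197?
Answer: 155177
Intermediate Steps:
O(H, M) = -197 + 636*M
O(512, -161) - 1*(-257770) = (-197 + 636*(-161)) - 1*(-257770) = (-197 - 102396) + 257770 = -102593 + 257770 = 155177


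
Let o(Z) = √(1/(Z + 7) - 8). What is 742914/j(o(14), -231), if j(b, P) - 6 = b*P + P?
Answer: -27859275/79162 + 1362009*I*√3507/79162 ≈ -351.93 + 1018.9*I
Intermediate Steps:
o(Z) = √(-8 + 1/(7 + Z)) (o(Z) = √(1/(7 + Z) - 8) = √(-8 + 1/(7 + Z)))
j(b, P) = 6 + P + P*b (j(b, P) = 6 + (b*P + P) = 6 + (P*b + P) = 6 + (P + P*b) = 6 + P + P*b)
742914/j(o(14), -231) = 742914/(6 - 231 - 231*√(-55 - 8*14)/√(7 + 14)) = 742914/(6 - 231 - 231*√21*√(-55 - 112)/21) = 742914/(6 - 231 - 231*I*√3507/21) = 742914/(6 - 231 - 11*I*√3507) = 742914/(-225 - 11*I*√3507)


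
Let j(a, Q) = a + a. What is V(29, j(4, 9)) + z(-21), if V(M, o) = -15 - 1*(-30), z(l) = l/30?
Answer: 143/10 ≈ 14.300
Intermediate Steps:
j(a, Q) = 2*a
z(l) = l/30 (z(l) = l*(1/30) = l/30)
V(M, o) = 15 (V(M, o) = -15 + 30 = 15)
V(29, j(4, 9)) + z(-21) = 15 + (1/30)*(-21) = 15 - 7/10 = 143/10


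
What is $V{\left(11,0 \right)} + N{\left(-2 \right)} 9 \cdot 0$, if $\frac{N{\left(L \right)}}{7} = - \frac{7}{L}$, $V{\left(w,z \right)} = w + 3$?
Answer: $14$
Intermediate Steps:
$V{\left(w,z \right)} = 3 + w$
$N{\left(L \right)} = - \frac{49}{L}$ ($N{\left(L \right)} = 7 \left(- \frac{7}{L}\right) = - \frac{49}{L}$)
$V{\left(11,0 \right)} + N{\left(-2 \right)} 9 \cdot 0 = \left(3 + 11\right) + - \frac{49}{-2} \cdot 9 \cdot 0 = 14 + \left(-49\right) \left(- \frac{1}{2}\right) 0 = 14 + \frac{49}{2} \cdot 0 = 14 + 0 = 14$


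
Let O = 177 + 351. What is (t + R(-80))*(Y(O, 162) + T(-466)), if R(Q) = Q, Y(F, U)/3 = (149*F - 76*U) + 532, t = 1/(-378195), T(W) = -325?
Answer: -6061739915951/378195 ≈ -1.6028e+7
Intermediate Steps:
t = -1/378195 ≈ -2.6441e-6
O = 528
Y(F, U) = 1596 - 228*U + 447*F (Y(F, U) = 3*((149*F - 76*U) + 532) = 3*((-76*U + 149*F) + 532) = 3*(532 - 76*U + 149*F) = 1596 - 228*U + 447*F)
(t + R(-80))*(Y(O, 162) + T(-466)) = (-1/378195 - 80)*((1596 - 228*162 + 447*528) - 325) = -30255601*((1596 - 36936 + 236016) - 325)/378195 = -30255601*(200676 - 325)/378195 = -30255601/378195*200351 = -6061739915951/378195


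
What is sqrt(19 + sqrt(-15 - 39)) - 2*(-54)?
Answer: 108 + sqrt(19 + 3*I*sqrt(6)) ≈ 112.44 + 0.82811*I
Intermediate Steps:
sqrt(19 + sqrt(-15 - 39)) - 2*(-54) = sqrt(19 + sqrt(-54)) + 108 = sqrt(19 + 3*I*sqrt(6)) + 108 = 108 + sqrt(19 + 3*I*sqrt(6))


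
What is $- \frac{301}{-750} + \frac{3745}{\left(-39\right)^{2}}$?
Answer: $\frac{1088857}{380250} \approx 2.8635$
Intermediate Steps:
$- \frac{301}{-750} + \frac{3745}{\left(-39\right)^{2}} = \left(-301\right) \left(- \frac{1}{750}\right) + \frac{3745}{1521} = \frac{301}{750} + 3745 \cdot \frac{1}{1521} = \frac{301}{750} + \frac{3745}{1521} = \frac{1088857}{380250}$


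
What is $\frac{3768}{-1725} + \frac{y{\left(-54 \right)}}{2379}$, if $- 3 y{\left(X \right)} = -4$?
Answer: $- \frac{8961772}{4103775} \approx -2.1838$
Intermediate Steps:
$y{\left(X \right)} = \frac{4}{3}$ ($y{\left(X \right)} = \left(- \frac{1}{3}\right) \left(-4\right) = \frac{4}{3}$)
$\frac{3768}{-1725} + \frac{y{\left(-54 \right)}}{2379} = \frac{3768}{-1725} + \frac{4}{3 \cdot 2379} = 3768 \left(- \frac{1}{1725}\right) + \frac{4}{3} \cdot \frac{1}{2379} = - \frac{1256}{575} + \frac{4}{7137} = - \frac{8961772}{4103775}$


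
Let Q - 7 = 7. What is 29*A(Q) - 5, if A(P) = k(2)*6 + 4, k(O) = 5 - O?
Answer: 633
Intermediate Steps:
Q = 14 (Q = 7 + 7 = 14)
A(P) = 22 (A(P) = (5 - 1*2)*6 + 4 = (5 - 2)*6 + 4 = 3*6 + 4 = 18 + 4 = 22)
29*A(Q) - 5 = 29*22 - 5 = 638 - 5 = 633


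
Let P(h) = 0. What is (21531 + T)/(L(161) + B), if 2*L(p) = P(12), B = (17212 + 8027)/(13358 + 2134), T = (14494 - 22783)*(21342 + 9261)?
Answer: -1309831744704/8413 ≈ -1.5569e+8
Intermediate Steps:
T = -253668267 (T = -8289*30603 = -253668267)
B = 8413/5164 (B = 25239/15492 = 25239*(1/15492) = 8413/5164 ≈ 1.6292)
L(p) = 0 (L(p) = (½)*0 = 0)
(21531 + T)/(L(161) + B) = (21531 - 253668267)/(0 + 8413/5164) = -253646736/8413/5164 = -253646736*5164/8413 = -1309831744704/8413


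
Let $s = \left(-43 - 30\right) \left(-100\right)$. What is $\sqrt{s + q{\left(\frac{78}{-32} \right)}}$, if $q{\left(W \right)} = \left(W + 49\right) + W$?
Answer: $\frac{\sqrt{117506}}{4} \approx 85.698$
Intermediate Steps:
$s = 7300$ ($s = \left(-73\right) \left(-100\right) = 7300$)
$q{\left(W \right)} = 49 + 2 W$ ($q{\left(W \right)} = \left(49 + W\right) + W = 49 + 2 W$)
$\sqrt{s + q{\left(\frac{78}{-32} \right)}} = \sqrt{7300 + \left(49 + 2 \frac{78}{-32}\right)} = \sqrt{7300 + \left(49 + 2 \cdot 78 \left(- \frac{1}{32}\right)\right)} = \sqrt{7300 + \left(49 + 2 \left(- \frac{39}{16}\right)\right)} = \sqrt{7300 + \left(49 - \frac{39}{8}\right)} = \sqrt{7300 + \frac{353}{8}} = \sqrt{\frac{58753}{8}} = \frac{\sqrt{117506}}{4}$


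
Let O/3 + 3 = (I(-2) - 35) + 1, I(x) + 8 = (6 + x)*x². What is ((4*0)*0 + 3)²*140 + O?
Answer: 1173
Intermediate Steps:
I(x) = -8 + x²*(6 + x) (I(x) = -8 + (6 + x)*x² = -8 + x²*(6 + x))
O = -87 (O = -9 + 3*(((-8 + (-2)³ + 6*(-2)²) - 35) + 1) = -9 + 3*(((-8 - 8 + 6*4) - 35) + 1) = -9 + 3*(((-8 - 8 + 24) - 35) + 1) = -9 + 3*((8 - 35) + 1) = -9 + 3*(-27 + 1) = -9 + 3*(-26) = -9 - 78 = -87)
((4*0)*0 + 3)²*140 + O = ((4*0)*0 + 3)²*140 - 87 = (0*0 + 3)²*140 - 87 = (0 + 3)²*140 - 87 = 3²*140 - 87 = 9*140 - 87 = 1260 - 87 = 1173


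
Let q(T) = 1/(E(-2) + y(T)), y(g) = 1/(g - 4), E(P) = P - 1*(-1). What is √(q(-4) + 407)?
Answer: √3655/3 ≈ 20.152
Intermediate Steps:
E(P) = 1 + P (E(P) = P + 1 = 1 + P)
y(g) = 1/(-4 + g)
q(T) = 1/(-1 + 1/(-4 + T)) (q(T) = 1/((1 - 2) + 1/(-4 + T)) = 1/(-1 + 1/(-4 + T)))
√(q(-4) + 407) = √((-4 - 4)/(5 - 1*(-4)) + 407) = √(-8/(5 + 4) + 407) = √(-8/9 + 407) = √(3655/9) = √3655/3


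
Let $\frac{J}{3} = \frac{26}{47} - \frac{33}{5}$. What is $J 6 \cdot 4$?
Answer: $- \frac{102312}{235} \approx -435.37$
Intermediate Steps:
$J = - \frac{4263}{235}$ ($J = 3 \left(\frac{26}{47} - \frac{33}{5}\right) = 3 \left(- \frac{1421}{235}\right) = - \frac{4263}{235} \approx -18.14$)
$J 6 \cdot 4 = - \frac{4263 \cdot 6 \cdot 4}{235} = \left(- \frac{4263}{235}\right) 24 = - \frac{102312}{235}$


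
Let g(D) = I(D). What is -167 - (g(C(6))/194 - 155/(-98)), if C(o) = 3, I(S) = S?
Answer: -801342/4753 ≈ -168.60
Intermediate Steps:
g(D) = D
-167 - (g(C(6))/194 - 155/(-98)) = -167 - (3/194 - 155/(-98)) = -167 - (3*(1/194) - 155*(-1/98)) = -167 - (3/194 + 155/98) = -167 - 1*7591/4753 = -167 - 7591/4753 = -801342/4753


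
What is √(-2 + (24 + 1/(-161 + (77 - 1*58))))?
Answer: 3*√49274/142 ≈ 4.6897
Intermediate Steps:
√(-2 + (24 + 1/(-161 + (77 - 1*58)))) = √(-2 + (24 + 1/(-161 + (77 - 58)))) = √(-2 + (24 + 1/(-161 + 19))) = √(-2 + (24 + 1/(-142))) = √(-2 + (24 - 1/142)) = √(-2 + 3407/142) = √(3123/142) = 3*√49274/142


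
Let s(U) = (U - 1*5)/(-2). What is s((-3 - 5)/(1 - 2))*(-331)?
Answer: 993/2 ≈ 496.50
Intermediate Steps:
s(U) = 5/2 - U/2 (s(U) = (U - 5)*(-½) = (-5 + U)*(-½) = 5/2 - U/2)
s((-3 - 5)/(1 - 2))*(-331) = (5/2 - (-3 - 5)/(2*(1 - 2)))*(-331) = (5/2 - (-4)/(-1))*(-331) = (5/2 - (-4)*(-1))*(-331) = (5/2 - ½*8)*(-331) = (5/2 - 4)*(-331) = -3/2*(-331) = 993/2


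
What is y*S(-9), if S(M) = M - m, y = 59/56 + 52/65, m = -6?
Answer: -1557/280 ≈ -5.5607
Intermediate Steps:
y = 519/280 (y = 59*(1/56) + 52*(1/65) = 59/56 + 4/5 = 519/280 ≈ 1.8536)
S(M) = 6 + M (S(M) = M - 1*(-6) = M + 6 = 6 + M)
y*S(-9) = 519*(6 - 9)/280 = (519/280)*(-3) = -1557/280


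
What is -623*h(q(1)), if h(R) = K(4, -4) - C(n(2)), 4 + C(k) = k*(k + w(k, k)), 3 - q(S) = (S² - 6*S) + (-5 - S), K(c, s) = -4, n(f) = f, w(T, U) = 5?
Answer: 8722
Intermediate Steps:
q(S) = 8 - S² + 7*S (q(S) = 3 - ((S² - 6*S) + (-5 - S)) = 3 - (-5 + S² - 7*S) = 3 + (5 - S² + 7*S) = 8 - S² + 7*S)
C(k) = -4 + k*(5 + k) (C(k) = -4 + k*(k + 5) = -4 + k*(5 + k))
h(R) = -14 (h(R) = -4 - (-4 + 2² + 5*2) = -4 - (-4 + 4 + 10) = -4 - 1*10 = -4 - 10 = -14)
-623*h(q(1)) = -623*(-14) = 8722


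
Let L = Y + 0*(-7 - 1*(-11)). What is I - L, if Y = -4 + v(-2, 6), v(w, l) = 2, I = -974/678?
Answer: 191/339 ≈ 0.56342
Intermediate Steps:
I = -487/339 (I = -974*1/678 = -487/339 ≈ -1.4366)
Y = -2 (Y = -4 + 2 = -2)
L = -2 (L = -2 + 0*(-7 - 1*(-11)) = -2 + 0*(-7 + 11) = -2 + 0*4 = -2 + 0 = -2)
I - L = -487/339 - 1*(-2) = -487/339 + 2 = 191/339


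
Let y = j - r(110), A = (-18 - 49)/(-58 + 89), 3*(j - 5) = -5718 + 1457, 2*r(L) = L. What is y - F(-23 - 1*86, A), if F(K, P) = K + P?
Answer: -126403/93 ≈ -1359.2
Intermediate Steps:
r(L) = L/2
j = -4246/3 (j = 5 + (-5718 + 1457)/3 = 5 + (⅓)*(-4261) = 5 - 4261/3 = -4246/3 ≈ -1415.3)
A = -67/31 ≈ -2.1613
y = -4411/3 (y = -4246/3 - 110/2 = -4246/3 - 1*55 = -4246/3 - 55 = -4411/3 ≈ -1470.3)
y - F(-23 - 1*86, A) = -4411/3 - ((-23 - 1*86) - 67/31) = -4411/3 - ((-23 - 86) - 67/31) = -4411/3 - (-109 - 67/31) = -4411/3 - 1*(-3446/31) = -4411/3 + 3446/31 = -126403/93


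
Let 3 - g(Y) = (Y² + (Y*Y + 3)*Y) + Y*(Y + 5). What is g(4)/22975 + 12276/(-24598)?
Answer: -5702317/11302781 ≈ -0.50451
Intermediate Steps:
g(Y) = 3 - Y² - Y*(3 + Y²) - Y*(5 + Y) (g(Y) = 3 - ((Y² + (Y*Y + 3)*Y) + Y*(Y + 5)) = 3 - ((Y² + (Y² + 3)*Y) + Y*(5 + Y)) = 3 - ((Y² + (3 + Y²)*Y) + Y*(5 + Y)) = 3 - ((Y² + Y*(3 + Y²)) + Y*(5 + Y)) = 3 - (Y² + Y*(3 + Y²) + Y*(5 + Y)) = 3 + (-Y² - Y*(3 + Y²) - Y*(5 + Y)) = 3 - Y² - Y*(3 + Y²) - Y*(5 + Y))
g(4)/22975 + 12276/(-24598) = (3 - 1*4³ - 8*4 - 2*4²)/22975 + 12276/(-24598) = (3 - 1*64 - 32 - 2*16)*(1/22975) + 12276*(-1/24598) = (3 - 64 - 32 - 32)*(1/22975) - 6138/12299 = -125*1/22975 - 6138/12299 = -5/919 - 6138/12299 = -5702317/11302781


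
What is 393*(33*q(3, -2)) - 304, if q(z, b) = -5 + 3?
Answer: -26242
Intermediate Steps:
q(z, b) = -2
393*(33*q(3, -2)) - 304 = 393*(33*(-2)) - 304 = 393*(-66) - 304 = -25938 - 304 = -26242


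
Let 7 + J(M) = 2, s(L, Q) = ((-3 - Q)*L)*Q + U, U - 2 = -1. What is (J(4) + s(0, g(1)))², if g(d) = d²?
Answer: 16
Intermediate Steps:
U = 1 (U = 2 - 1 = 1)
s(L, Q) = 1 + L*Q*(-3 - Q) (s(L, Q) = ((-3 - Q)*L)*Q + 1 = (L*(-3 - Q))*Q + 1 = L*Q*(-3 - Q) + 1 = 1 + L*Q*(-3 - Q))
J(M) = -5 (J(M) = -7 + 2 = -5)
(J(4) + s(0, g(1)))² = (-5 + (1 - 1*0*(1²)² - 3*0*1²))² = (-5 + (1 - 1*0*1² - 3*0*1))² = (-5 + (1 - 1*0*1 + 0))² = (-5 + (1 + 0 + 0))² = (-5 + 1)² = (-4)² = 16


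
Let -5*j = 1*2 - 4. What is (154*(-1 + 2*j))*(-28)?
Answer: 4312/5 ≈ 862.40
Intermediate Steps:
j = 2/5 (j = -(1*2 - 4)/5 = -(2 - 4)/5 = -1/5*(-2) = 2/5 ≈ 0.40000)
(154*(-1 + 2*j))*(-28) = (154*(-1 + 2*(2/5)))*(-28) = (154*(-1 + 4/5))*(-28) = (154*(-1/5))*(-28) = -154/5*(-28) = 4312/5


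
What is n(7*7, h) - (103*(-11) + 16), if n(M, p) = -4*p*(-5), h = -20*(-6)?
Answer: 3517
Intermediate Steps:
h = 120
n(M, p) = 20*p
n(7*7, h) - (103*(-11) + 16) = 20*120 - (103*(-11) + 16) = 2400 - (-1133 + 16) = 2400 - 1*(-1117) = 2400 + 1117 = 3517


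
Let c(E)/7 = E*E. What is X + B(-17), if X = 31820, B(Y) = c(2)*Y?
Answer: 31344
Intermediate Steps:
c(E) = 7*E² (c(E) = 7*(E*E) = 7*E²)
B(Y) = 28*Y (B(Y) = (7*2²)*Y = (7*4)*Y = 28*Y)
X + B(-17) = 31820 + 28*(-17) = 31820 - 476 = 31344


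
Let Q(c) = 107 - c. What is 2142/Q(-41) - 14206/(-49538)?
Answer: 27053221/1832906 ≈ 14.760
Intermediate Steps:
2142/Q(-41) - 14206/(-49538) = 2142/(107 - 1*(-41)) - 14206/(-49538) = 2142/(107 + 41) - 14206*(-1/49538) = 2142/148 + 7103/24769 = 2142*(1/148) + 7103/24769 = 1071/74 + 7103/24769 = 27053221/1832906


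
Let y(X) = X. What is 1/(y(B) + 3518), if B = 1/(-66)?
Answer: 66/232187 ≈ 0.00028425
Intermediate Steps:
B = -1/66 ≈ -0.015152
1/(y(B) + 3518) = 1/(-1/66 + 3518) = 1/(232187/66) = 66/232187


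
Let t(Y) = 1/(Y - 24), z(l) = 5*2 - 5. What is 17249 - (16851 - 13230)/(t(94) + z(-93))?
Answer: 1933643/117 ≈ 16527.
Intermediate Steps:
z(l) = 5 (z(l) = 10 - 5 = 5)
t(Y) = 1/(-24 + Y)
17249 - (16851 - 13230)/(t(94) + z(-93)) = 17249 - (16851 - 13230)/(1/(-24 + 94) + 5) = 17249 - 3621/(1/70 + 5) = 17249 - 3621/351/70 = 17249 - 3621*70/351 = 17249 - 1*84490/117 = 17249 - 84490/117 = 1933643/117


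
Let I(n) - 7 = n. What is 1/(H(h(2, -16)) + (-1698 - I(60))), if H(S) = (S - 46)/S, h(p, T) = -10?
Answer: -5/8797 ≈ -0.00056838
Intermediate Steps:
I(n) = 7 + n
H(S) = (-46 + S)/S
1/(H(h(2, -16)) + (-1698 - I(60))) = 1/((-46 - 10)/(-10) + (-1698 - (7 + 60))) = 1/(-⅒*(-56) + (-1698 - 1*67)) = 1/(28/5 + (-1698 - 67)) = 1/(28/5 - 1765) = 1/(-8797/5) = -5/8797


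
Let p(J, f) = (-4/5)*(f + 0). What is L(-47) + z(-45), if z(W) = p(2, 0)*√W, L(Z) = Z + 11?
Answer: -36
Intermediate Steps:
L(Z) = 11 + Z
p(J, f) = -4*f/5 (p(J, f) = (-4*⅕)*f = -4*f/5)
z(W) = 0 (z(W) = (-⅘*0)*√W = 0*√W = 0)
L(-47) + z(-45) = (11 - 47) + 0 = -36 + 0 = -36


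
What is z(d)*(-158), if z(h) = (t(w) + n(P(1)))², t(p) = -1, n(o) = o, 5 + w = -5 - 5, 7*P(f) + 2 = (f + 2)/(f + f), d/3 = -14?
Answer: -17775/98 ≈ -181.38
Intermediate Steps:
d = -42 (d = 3*(-14) = -42)
P(f) = -2/7 + (2 + f)/(14*f) (P(f) = -2/7 + ((f + 2)/(f + f))/7 = -2/7 + ((2 + f)/((2*f)))/7 = -2/7 + ((2 + f)*(1/(2*f)))/7 = -2/7 + ((2 + f)/(2*f))/7 = -2/7 + (2 + f)/(14*f))
w = -15 (w = -5 + (-5 - 5) = -5 - 10 = -15)
z(h) = 225/196 (z(h) = (-1 + (1/14)*(2 - 3*1)/1)² = (-1 + (1/14)*1*(2 - 3))² = (-1 + (1/14)*1*(-1))² = (-1 - 1/14)² = (-15/14)² = 225/196)
z(d)*(-158) = (225/196)*(-158) = -17775/98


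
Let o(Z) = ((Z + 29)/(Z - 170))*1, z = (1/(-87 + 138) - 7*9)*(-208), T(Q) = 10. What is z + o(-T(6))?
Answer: 40085437/3060 ≈ 13100.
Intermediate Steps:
z = 668096/51 (z = (1/51 - 63)*(-208) = -3212/51*(-208) = 668096/51 ≈ 13100.)
o(Z) = (29 + Z)/(-170 + Z) (o(Z) = ((29 + Z)/(-170 + Z))*1 = (29 + Z)/(-170 + Z))
z + o(-T(6)) = 668096/51 + (29 - 1*10)/(-170 - 1*10) = 668096/51 + (29 - 10)/(-170 - 10) = 668096/51 + 19/(-180) = 668096/51 - 1/180*19 = 668096/51 - 19/180 = 40085437/3060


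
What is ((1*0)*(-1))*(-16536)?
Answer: 0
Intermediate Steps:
((1*0)*(-1))*(-16536) = (0*(-1))*(-16536) = 0*(-16536) = 0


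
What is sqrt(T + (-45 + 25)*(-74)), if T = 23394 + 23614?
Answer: 2*sqrt(12122) ≈ 220.20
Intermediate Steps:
T = 47008
sqrt(T + (-45 + 25)*(-74)) = sqrt(47008 + (-45 + 25)*(-74)) = sqrt(47008 - 20*(-74)) = sqrt(47008 + 1480) = sqrt(48488) = 2*sqrt(12122)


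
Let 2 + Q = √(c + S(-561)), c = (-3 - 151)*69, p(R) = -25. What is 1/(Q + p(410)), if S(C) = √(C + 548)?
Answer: -1/(27 - √(-10626 + I*√13)) ≈ -0.0023765 - 0.0090789*I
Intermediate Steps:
c = -10626 (c = -154*69 = -10626)
S(C) = √(548 + C)
Q = -2 + √(-10626 + I*√13) (Q = -2 + √(-10626 + √(548 - 561)) = -2 + √(-10626 + √(-13)) = -2 + √(-10626 + I*√13) ≈ -1.9825 + 103.08*I)
1/(Q + p(410)) = 1/((-2 + √(-10626 + I*√13)) - 25) = 1/(-27 + √(-10626 + I*√13))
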